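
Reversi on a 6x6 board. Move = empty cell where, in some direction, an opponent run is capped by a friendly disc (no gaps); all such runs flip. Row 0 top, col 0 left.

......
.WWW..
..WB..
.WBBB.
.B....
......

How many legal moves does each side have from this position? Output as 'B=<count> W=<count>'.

-- B to move --
(0,0): flips 2 -> legal
(0,1): flips 1 -> legal
(0,2): flips 2 -> legal
(0,3): flips 1 -> legal
(0,4): no bracket -> illegal
(1,0): no bracket -> illegal
(1,4): no bracket -> illegal
(2,0): no bracket -> illegal
(2,1): flips 2 -> legal
(2,4): no bracket -> illegal
(3,0): flips 1 -> legal
(4,0): no bracket -> illegal
(4,2): no bracket -> illegal
B mobility = 6
-- W to move --
(1,4): no bracket -> illegal
(2,1): no bracket -> illegal
(2,4): flips 1 -> legal
(2,5): no bracket -> illegal
(3,0): no bracket -> illegal
(3,5): flips 3 -> legal
(4,0): no bracket -> illegal
(4,2): flips 1 -> legal
(4,3): flips 2 -> legal
(4,4): flips 1 -> legal
(4,5): flips 2 -> legal
(5,0): no bracket -> illegal
(5,1): flips 1 -> legal
(5,2): no bracket -> illegal
W mobility = 7

Answer: B=6 W=7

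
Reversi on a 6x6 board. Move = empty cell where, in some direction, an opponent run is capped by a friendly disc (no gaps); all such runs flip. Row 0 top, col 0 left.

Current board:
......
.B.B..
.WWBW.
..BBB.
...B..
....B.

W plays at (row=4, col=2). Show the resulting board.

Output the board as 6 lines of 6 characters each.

Place W at (4,2); scan 8 dirs for brackets.
Dir NW: first cell '.' (not opp) -> no flip
Dir N: opp run (3,2) capped by W -> flip
Dir NE: opp run (3,3) capped by W -> flip
Dir W: first cell '.' (not opp) -> no flip
Dir E: opp run (4,3), next='.' -> no flip
Dir SW: first cell '.' (not opp) -> no flip
Dir S: first cell '.' (not opp) -> no flip
Dir SE: first cell '.' (not opp) -> no flip
All flips: (3,2) (3,3)

Answer: ......
.B.B..
.WWBW.
..WWB.
..WB..
....B.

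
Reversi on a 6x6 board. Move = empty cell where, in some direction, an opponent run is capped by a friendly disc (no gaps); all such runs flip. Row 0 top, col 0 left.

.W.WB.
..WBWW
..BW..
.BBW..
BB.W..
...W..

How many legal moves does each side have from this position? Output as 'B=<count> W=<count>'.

-- B to move --
(0,0): no bracket -> illegal
(0,2): flips 2 -> legal
(0,5): flips 2 -> legal
(1,0): no bracket -> illegal
(1,1): flips 1 -> legal
(2,1): no bracket -> illegal
(2,4): flips 2 -> legal
(2,5): no bracket -> illegal
(3,4): flips 1 -> legal
(4,2): no bracket -> illegal
(4,4): flips 1 -> legal
(5,2): no bracket -> illegal
(5,4): flips 1 -> legal
B mobility = 7
-- W to move --
(0,2): no bracket -> illegal
(0,5): flips 1 -> legal
(1,1): flips 1 -> legal
(2,0): no bracket -> illegal
(2,1): flips 2 -> legal
(2,4): no bracket -> illegal
(3,0): flips 2 -> legal
(4,2): flips 2 -> legal
(5,0): flips 2 -> legal
(5,1): no bracket -> illegal
(5,2): no bracket -> illegal
W mobility = 6

Answer: B=7 W=6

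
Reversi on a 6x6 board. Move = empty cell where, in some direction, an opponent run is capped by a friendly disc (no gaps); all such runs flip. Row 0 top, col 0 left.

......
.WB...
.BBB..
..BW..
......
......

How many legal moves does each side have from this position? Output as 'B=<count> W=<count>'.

Answer: B=6 W=2

Derivation:
-- B to move --
(0,0): flips 1 -> legal
(0,1): flips 1 -> legal
(0,2): no bracket -> illegal
(1,0): flips 1 -> legal
(2,0): no bracket -> illegal
(2,4): no bracket -> illegal
(3,4): flips 1 -> legal
(4,2): no bracket -> illegal
(4,3): flips 1 -> legal
(4,4): flips 1 -> legal
B mobility = 6
-- W to move --
(0,1): no bracket -> illegal
(0,2): no bracket -> illegal
(0,3): no bracket -> illegal
(1,0): no bracket -> illegal
(1,3): flips 2 -> legal
(1,4): no bracket -> illegal
(2,0): no bracket -> illegal
(2,4): no bracket -> illegal
(3,0): no bracket -> illegal
(3,1): flips 2 -> legal
(3,4): no bracket -> illegal
(4,1): no bracket -> illegal
(4,2): no bracket -> illegal
(4,3): no bracket -> illegal
W mobility = 2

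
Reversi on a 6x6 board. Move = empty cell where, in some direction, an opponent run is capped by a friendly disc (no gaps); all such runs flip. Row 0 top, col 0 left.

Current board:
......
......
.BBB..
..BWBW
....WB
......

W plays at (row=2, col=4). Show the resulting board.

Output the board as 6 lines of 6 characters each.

Place W at (2,4); scan 8 dirs for brackets.
Dir NW: first cell '.' (not opp) -> no flip
Dir N: first cell '.' (not opp) -> no flip
Dir NE: first cell '.' (not opp) -> no flip
Dir W: opp run (2,3) (2,2) (2,1), next='.' -> no flip
Dir E: first cell '.' (not opp) -> no flip
Dir SW: first cell 'W' (not opp) -> no flip
Dir S: opp run (3,4) capped by W -> flip
Dir SE: first cell 'W' (not opp) -> no flip
All flips: (3,4)

Answer: ......
......
.BBBW.
..BWWW
....WB
......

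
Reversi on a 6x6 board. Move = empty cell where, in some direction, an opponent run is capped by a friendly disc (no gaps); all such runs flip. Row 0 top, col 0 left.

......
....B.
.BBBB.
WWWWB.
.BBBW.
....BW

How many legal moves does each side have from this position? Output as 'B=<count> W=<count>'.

-- B to move --
(2,0): flips 1 -> legal
(3,5): no bracket -> illegal
(4,0): flips 1 -> legal
(4,5): flips 1 -> legal
(5,3): no bracket -> illegal
B mobility = 3
-- W to move --
(0,3): no bracket -> illegal
(0,4): flips 3 -> legal
(0,5): flips 2 -> legal
(1,0): flips 1 -> legal
(1,1): flips 2 -> legal
(1,2): flips 2 -> legal
(1,3): flips 2 -> legal
(1,5): flips 1 -> legal
(2,0): no bracket -> illegal
(2,5): no bracket -> illegal
(3,5): flips 1 -> legal
(4,0): flips 3 -> legal
(4,5): no bracket -> illegal
(5,0): flips 1 -> legal
(5,1): flips 2 -> legal
(5,2): flips 2 -> legal
(5,3): flips 3 -> legal
W mobility = 13

Answer: B=3 W=13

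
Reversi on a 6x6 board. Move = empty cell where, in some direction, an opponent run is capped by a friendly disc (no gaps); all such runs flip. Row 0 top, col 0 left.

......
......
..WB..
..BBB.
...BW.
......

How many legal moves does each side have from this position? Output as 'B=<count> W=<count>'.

Answer: B=6 W=2

Derivation:
-- B to move --
(1,1): flips 1 -> legal
(1,2): flips 1 -> legal
(1,3): no bracket -> illegal
(2,1): flips 1 -> legal
(3,1): no bracket -> illegal
(3,5): no bracket -> illegal
(4,5): flips 1 -> legal
(5,3): no bracket -> illegal
(5,4): flips 1 -> legal
(5,5): flips 1 -> legal
B mobility = 6
-- W to move --
(1,2): no bracket -> illegal
(1,3): no bracket -> illegal
(1,4): no bracket -> illegal
(2,1): no bracket -> illegal
(2,4): flips 2 -> legal
(2,5): no bracket -> illegal
(3,1): no bracket -> illegal
(3,5): no bracket -> illegal
(4,1): no bracket -> illegal
(4,2): flips 2 -> legal
(4,5): no bracket -> illegal
(5,2): no bracket -> illegal
(5,3): no bracket -> illegal
(5,4): no bracket -> illegal
W mobility = 2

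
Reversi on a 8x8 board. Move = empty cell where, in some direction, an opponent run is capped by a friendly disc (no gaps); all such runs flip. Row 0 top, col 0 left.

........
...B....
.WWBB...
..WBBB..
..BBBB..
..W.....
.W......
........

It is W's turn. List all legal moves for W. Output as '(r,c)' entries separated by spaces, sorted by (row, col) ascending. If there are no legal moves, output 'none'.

Answer: (0,4) (1,4) (2,5) (3,6) (5,4) (5,5)

Derivation:
(0,2): no bracket -> illegal
(0,3): no bracket -> illegal
(0,4): flips 1 -> legal
(1,2): no bracket -> illegal
(1,4): flips 1 -> legal
(1,5): no bracket -> illegal
(2,5): flips 4 -> legal
(2,6): no bracket -> illegal
(3,1): no bracket -> illegal
(3,6): flips 3 -> legal
(4,1): no bracket -> illegal
(4,6): no bracket -> illegal
(5,1): no bracket -> illegal
(5,3): no bracket -> illegal
(5,4): flips 1 -> legal
(5,5): flips 2 -> legal
(5,6): no bracket -> illegal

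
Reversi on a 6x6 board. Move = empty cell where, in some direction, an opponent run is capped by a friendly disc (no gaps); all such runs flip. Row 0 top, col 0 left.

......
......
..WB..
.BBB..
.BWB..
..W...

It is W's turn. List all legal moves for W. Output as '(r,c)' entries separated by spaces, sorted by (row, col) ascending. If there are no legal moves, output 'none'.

Answer: (2,0) (2,4) (3,0) (3,4) (4,0) (4,4)

Derivation:
(1,2): no bracket -> illegal
(1,3): no bracket -> illegal
(1,4): no bracket -> illegal
(2,0): flips 1 -> legal
(2,1): no bracket -> illegal
(2,4): flips 2 -> legal
(3,0): flips 1 -> legal
(3,4): flips 1 -> legal
(4,0): flips 2 -> legal
(4,4): flips 2 -> legal
(5,0): no bracket -> illegal
(5,1): no bracket -> illegal
(5,3): no bracket -> illegal
(5,4): no bracket -> illegal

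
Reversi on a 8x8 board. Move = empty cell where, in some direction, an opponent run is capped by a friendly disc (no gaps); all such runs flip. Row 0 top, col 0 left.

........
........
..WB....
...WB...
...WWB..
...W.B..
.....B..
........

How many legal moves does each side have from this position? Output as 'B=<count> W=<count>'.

Answer: B=7 W=6

Derivation:
-- B to move --
(1,1): flips 3 -> legal
(1,2): no bracket -> illegal
(1,3): no bracket -> illegal
(2,1): flips 1 -> legal
(2,4): no bracket -> illegal
(3,1): no bracket -> illegal
(3,2): flips 1 -> legal
(3,5): no bracket -> illegal
(4,2): flips 2 -> legal
(5,2): flips 1 -> legal
(5,4): flips 1 -> legal
(6,2): no bracket -> illegal
(6,3): flips 3 -> legal
(6,4): no bracket -> illegal
B mobility = 7
-- W to move --
(1,2): no bracket -> illegal
(1,3): flips 1 -> legal
(1,4): no bracket -> illegal
(2,4): flips 2 -> legal
(2,5): flips 1 -> legal
(3,2): no bracket -> illegal
(3,5): flips 1 -> legal
(3,6): no bracket -> illegal
(4,6): flips 1 -> legal
(5,4): no bracket -> illegal
(5,6): no bracket -> illegal
(6,4): no bracket -> illegal
(6,6): flips 1 -> legal
(7,4): no bracket -> illegal
(7,5): no bracket -> illegal
(7,6): no bracket -> illegal
W mobility = 6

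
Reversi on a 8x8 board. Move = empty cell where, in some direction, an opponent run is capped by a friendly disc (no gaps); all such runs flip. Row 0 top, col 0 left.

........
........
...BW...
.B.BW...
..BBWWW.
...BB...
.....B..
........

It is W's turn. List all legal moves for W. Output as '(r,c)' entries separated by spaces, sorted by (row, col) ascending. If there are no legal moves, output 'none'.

(1,2): flips 1 -> legal
(1,3): no bracket -> illegal
(1,4): no bracket -> illegal
(2,0): no bracket -> illegal
(2,1): no bracket -> illegal
(2,2): flips 2 -> legal
(3,0): no bracket -> illegal
(3,2): flips 1 -> legal
(4,0): no bracket -> illegal
(4,1): flips 2 -> legal
(5,1): flips 2 -> legal
(5,2): flips 1 -> legal
(5,5): no bracket -> illegal
(5,6): no bracket -> illegal
(6,2): flips 1 -> legal
(6,3): flips 1 -> legal
(6,4): flips 1 -> legal
(6,6): no bracket -> illegal
(7,4): no bracket -> illegal
(7,5): no bracket -> illegal
(7,6): no bracket -> illegal

Answer: (1,2) (2,2) (3,2) (4,1) (5,1) (5,2) (6,2) (6,3) (6,4)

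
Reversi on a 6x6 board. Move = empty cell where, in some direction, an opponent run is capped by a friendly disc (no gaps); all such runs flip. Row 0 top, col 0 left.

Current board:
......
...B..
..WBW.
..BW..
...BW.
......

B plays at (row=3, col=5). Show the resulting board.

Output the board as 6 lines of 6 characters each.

Place B at (3,5); scan 8 dirs for brackets.
Dir NW: opp run (2,4) capped by B -> flip
Dir N: first cell '.' (not opp) -> no flip
Dir NE: edge -> no flip
Dir W: first cell '.' (not opp) -> no flip
Dir E: edge -> no flip
Dir SW: opp run (4,4), next='.' -> no flip
Dir S: first cell '.' (not opp) -> no flip
Dir SE: edge -> no flip
All flips: (2,4)

Answer: ......
...B..
..WBB.
..BW.B
...BW.
......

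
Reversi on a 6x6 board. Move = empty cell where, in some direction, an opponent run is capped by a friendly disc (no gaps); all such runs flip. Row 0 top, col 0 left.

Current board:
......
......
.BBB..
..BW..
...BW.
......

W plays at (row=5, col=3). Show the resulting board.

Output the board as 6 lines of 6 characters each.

Answer: ......
......
.BBB..
..BW..
...WW.
...W..

Derivation:
Place W at (5,3); scan 8 dirs for brackets.
Dir NW: first cell '.' (not opp) -> no flip
Dir N: opp run (4,3) capped by W -> flip
Dir NE: first cell 'W' (not opp) -> no flip
Dir W: first cell '.' (not opp) -> no flip
Dir E: first cell '.' (not opp) -> no flip
Dir SW: edge -> no flip
Dir S: edge -> no flip
Dir SE: edge -> no flip
All flips: (4,3)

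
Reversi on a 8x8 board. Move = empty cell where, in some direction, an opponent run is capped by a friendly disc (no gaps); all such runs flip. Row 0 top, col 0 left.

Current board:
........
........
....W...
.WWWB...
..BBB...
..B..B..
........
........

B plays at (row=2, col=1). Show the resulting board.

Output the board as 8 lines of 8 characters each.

Place B at (2,1); scan 8 dirs for brackets.
Dir NW: first cell '.' (not opp) -> no flip
Dir N: first cell '.' (not opp) -> no flip
Dir NE: first cell '.' (not opp) -> no flip
Dir W: first cell '.' (not opp) -> no flip
Dir E: first cell '.' (not opp) -> no flip
Dir SW: first cell '.' (not opp) -> no flip
Dir S: opp run (3,1), next='.' -> no flip
Dir SE: opp run (3,2) capped by B -> flip
All flips: (3,2)

Answer: ........
........
.B..W...
.WBWB...
..BBB...
..B..B..
........
........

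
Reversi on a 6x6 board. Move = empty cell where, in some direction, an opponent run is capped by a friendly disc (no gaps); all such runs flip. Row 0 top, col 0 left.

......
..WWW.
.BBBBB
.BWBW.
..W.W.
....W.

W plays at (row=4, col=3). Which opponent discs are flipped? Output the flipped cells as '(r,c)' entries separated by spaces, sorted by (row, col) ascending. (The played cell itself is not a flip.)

Answer: (2,3) (3,3)

Derivation:
Dir NW: first cell 'W' (not opp) -> no flip
Dir N: opp run (3,3) (2,3) capped by W -> flip
Dir NE: first cell 'W' (not opp) -> no flip
Dir W: first cell 'W' (not opp) -> no flip
Dir E: first cell 'W' (not opp) -> no flip
Dir SW: first cell '.' (not opp) -> no flip
Dir S: first cell '.' (not opp) -> no flip
Dir SE: first cell 'W' (not opp) -> no flip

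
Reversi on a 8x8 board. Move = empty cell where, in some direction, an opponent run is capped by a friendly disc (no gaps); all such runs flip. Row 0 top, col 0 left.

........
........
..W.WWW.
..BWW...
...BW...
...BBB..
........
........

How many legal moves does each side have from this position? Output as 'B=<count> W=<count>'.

-- B to move --
(1,1): flips 3 -> legal
(1,2): flips 1 -> legal
(1,3): no bracket -> illegal
(1,4): flips 3 -> legal
(1,5): no bracket -> illegal
(1,6): flips 2 -> legal
(1,7): no bracket -> illegal
(2,1): no bracket -> illegal
(2,3): flips 1 -> legal
(2,7): no bracket -> illegal
(3,1): no bracket -> illegal
(3,5): flips 3 -> legal
(3,6): no bracket -> illegal
(3,7): no bracket -> illegal
(4,2): no bracket -> illegal
(4,5): flips 1 -> legal
B mobility = 7
-- W to move --
(2,1): no bracket -> illegal
(2,3): no bracket -> illegal
(3,1): flips 1 -> legal
(4,1): no bracket -> illegal
(4,2): flips 2 -> legal
(4,5): no bracket -> illegal
(4,6): no bracket -> illegal
(5,2): flips 1 -> legal
(5,6): no bracket -> illegal
(6,2): flips 1 -> legal
(6,3): flips 2 -> legal
(6,4): flips 1 -> legal
(6,5): no bracket -> illegal
(6,6): flips 1 -> legal
W mobility = 7

Answer: B=7 W=7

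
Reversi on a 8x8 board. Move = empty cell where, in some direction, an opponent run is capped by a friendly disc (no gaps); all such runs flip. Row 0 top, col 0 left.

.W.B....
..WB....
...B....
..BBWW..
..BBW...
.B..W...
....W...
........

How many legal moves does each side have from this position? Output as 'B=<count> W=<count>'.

-- B to move --
(0,0): no bracket -> illegal
(0,2): no bracket -> illegal
(1,0): no bracket -> illegal
(1,1): flips 1 -> legal
(2,1): flips 1 -> legal
(2,2): no bracket -> illegal
(2,4): no bracket -> illegal
(2,5): flips 1 -> legal
(2,6): no bracket -> illegal
(3,6): flips 2 -> legal
(4,5): flips 2 -> legal
(4,6): no bracket -> illegal
(5,3): no bracket -> illegal
(5,5): flips 1 -> legal
(6,3): no bracket -> illegal
(6,5): flips 1 -> legal
(7,3): no bracket -> illegal
(7,4): no bracket -> illegal
(7,5): no bracket -> illegal
B mobility = 7
-- W to move --
(0,2): no bracket -> illegal
(0,4): no bracket -> illegal
(1,4): flips 1 -> legal
(2,1): flips 2 -> legal
(2,2): flips 1 -> legal
(2,4): no bracket -> illegal
(3,1): flips 2 -> legal
(4,0): no bracket -> illegal
(4,1): flips 2 -> legal
(5,0): no bracket -> illegal
(5,2): flips 1 -> legal
(5,3): no bracket -> illegal
(6,0): no bracket -> illegal
(6,1): no bracket -> illegal
(6,2): no bracket -> illegal
W mobility = 6

Answer: B=7 W=6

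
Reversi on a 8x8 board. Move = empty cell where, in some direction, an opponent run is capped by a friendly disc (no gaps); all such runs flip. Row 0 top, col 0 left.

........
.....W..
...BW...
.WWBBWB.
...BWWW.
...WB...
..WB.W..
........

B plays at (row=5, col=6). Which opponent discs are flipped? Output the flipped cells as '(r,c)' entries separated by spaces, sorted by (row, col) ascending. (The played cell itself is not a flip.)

Answer: (4,5) (4,6)

Derivation:
Dir NW: opp run (4,5) capped by B -> flip
Dir N: opp run (4,6) capped by B -> flip
Dir NE: first cell '.' (not opp) -> no flip
Dir W: first cell '.' (not opp) -> no flip
Dir E: first cell '.' (not opp) -> no flip
Dir SW: opp run (6,5), next='.' -> no flip
Dir S: first cell '.' (not opp) -> no flip
Dir SE: first cell '.' (not opp) -> no flip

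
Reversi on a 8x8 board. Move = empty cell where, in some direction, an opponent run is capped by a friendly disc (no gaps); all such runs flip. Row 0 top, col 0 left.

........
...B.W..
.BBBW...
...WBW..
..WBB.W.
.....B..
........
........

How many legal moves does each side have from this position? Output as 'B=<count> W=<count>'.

-- B to move --
(0,4): no bracket -> illegal
(0,5): no bracket -> illegal
(0,6): no bracket -> illegal
(1,4): flips 1 -> legal
(1,6): no bracket -> illegal
(2,5): flips 1 -> legal
(2,6): flips 1 -> legal
(3,1): no bracket -> illegal
(3,2): flips 1 -> legal
(3,6): flips 1 -> legal
(3,7): flips 1 -> legal
(4,1): flips 1 -> legal
(4,5): no bracket -> illegal
(4,7): no bracket -> illegal
(5,1): no bracket -> illegal
(5,2): no bracket -> illegal
(5,3): no bracket -> illegal
(5,6): no bracket -> illegal
(5,7): flips 3 -> legal
B mobility = 8
-- W to move --
(0,2): flips 1 -> legal
(0,3): flips 2 -> legal
(0,4): no bracket -> illegal
(1,0): no bracket -> illegal
(1,1): flips 1 -> legal
(1,2): no bracket -> illegal
(1,4): no bracket -> illegal
(2,0): flips 3 -> legal
(2,5): no bracket -> illegal
(3,0): no bracket -> illegal
(3,1): no bracket -> illegal
(3,2): no bracket -> illegal
(4,5): flips 2 -> legal
(5,2): no bracket -> illegal
(5,3): flips 2 -> legal
(5,4): flips 2 -> legal
(5,6): no bracket -> illegal
(6,4): flips 1 -> legal
(6,5): no bracket -> illegal
(6,6): flips 2 -> legal
W mobility = 9

Answer: B=8 W=9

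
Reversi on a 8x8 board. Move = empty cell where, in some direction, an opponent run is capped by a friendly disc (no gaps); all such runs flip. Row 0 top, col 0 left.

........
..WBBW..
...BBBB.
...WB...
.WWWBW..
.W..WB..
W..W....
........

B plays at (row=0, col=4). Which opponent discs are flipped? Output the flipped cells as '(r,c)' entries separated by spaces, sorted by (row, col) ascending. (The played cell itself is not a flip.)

Answer: (1,5)

Derivation:
Dir NW: edge -> no flip
Dir N: edge -> no flip
Dir NE: edge -> no flip
Dir W: first cell '.' (not opp) -> no flip
Dir E: first cell '.' (not opp) -> no flip
Dir SW: first cell 'B' (not opp) -> no flip
Dir S: first cell 'B' (not opp) -> no flip
Dir SE: opp run (1,5) capped by B -> flip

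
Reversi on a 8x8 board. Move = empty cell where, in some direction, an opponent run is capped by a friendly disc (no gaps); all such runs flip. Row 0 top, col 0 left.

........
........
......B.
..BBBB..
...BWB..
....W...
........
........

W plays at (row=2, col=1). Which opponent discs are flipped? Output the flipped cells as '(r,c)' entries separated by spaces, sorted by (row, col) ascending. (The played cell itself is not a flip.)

Dir NW: first cell '.' (not opp) -> no flip
Dir N: first cell '.' (not opp) -> no flip
Dir NE: first cell '.' (not opp) -> no flip
Dir W: first cell '.' (not opp) -> no flip
Dir E: first cell '.' (not opp) -> no flip
Dir SW: first cell '.' (not opp) -> no flip
Dir S: first cell '.' (not opp) -> no flip
Dir SE: opp run (3,2) (4,3) capped by W -> flip

Answer: (3,2) (4,3)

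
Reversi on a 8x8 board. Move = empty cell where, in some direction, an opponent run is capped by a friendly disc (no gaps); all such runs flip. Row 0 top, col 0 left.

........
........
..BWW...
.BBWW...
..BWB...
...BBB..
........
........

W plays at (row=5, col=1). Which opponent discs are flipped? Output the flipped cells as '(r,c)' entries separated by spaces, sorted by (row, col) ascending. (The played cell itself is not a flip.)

Answer: (4,2)

Derivation:
Dir NW: first cell '.' (not opp) -> no flip
Dir N: first cell '.' (not opp) -> no flip
Dir NE: opp run (4,2) capped by W -> flip
Dir W: first cell '.' (not opp) -> no flip
Dir E: first cell '.' (not opp) -> no flip
Dir SW: first cell '.' (not opp) -> no flip
Dir S: first cell '.' (not opp) -> no flip
Dir SE: first cell '.' (not opp) -> no flip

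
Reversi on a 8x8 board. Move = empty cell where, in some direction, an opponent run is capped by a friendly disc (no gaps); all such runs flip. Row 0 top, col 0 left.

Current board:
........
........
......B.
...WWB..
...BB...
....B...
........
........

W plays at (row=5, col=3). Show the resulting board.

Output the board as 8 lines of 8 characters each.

Place W at (5,3); scan 8 dirs for brackets.
Dir NW: first cell '.' (not opp) -> no flip
Dir N: opp run (4,3) capped by W -> flip
Dir NE: opp run (4,4) (3,5) (2,6), next='.' -> no flip
Dir W: first cell '.' (not opp) -> no flip
Dir E: opp run (5,4), next='.' -> no flip
Dir SW: first cell '.' (not opp) -> no flip
Dir S: first cell '.' (not opp) -> no flip
Dir SE: first cell '.' (not opp) -> no flip
All flips: (4,3)

Answer: ........
........
......B.
...WWB..
...WB...
...WB...
........
........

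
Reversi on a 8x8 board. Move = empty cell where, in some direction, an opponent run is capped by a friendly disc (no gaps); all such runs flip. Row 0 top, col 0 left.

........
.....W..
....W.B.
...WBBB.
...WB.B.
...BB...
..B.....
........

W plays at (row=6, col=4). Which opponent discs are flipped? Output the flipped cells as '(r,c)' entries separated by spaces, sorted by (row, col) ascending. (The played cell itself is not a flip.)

Answer: (3,4) (4,4) (5,4)

Derivation:
Dir NW: opp run (5,3), next='.' -> no flip
Dir N: opp run (5,4) (4,4) (3,4) capped by W -> flip
Dir NE: first cell '.' (not opp) -> no flip
Dir W: first cell '.' (not opp) -> no flip
Dir E: first cell '.' (not opp) -> no flip
Dir SW: first cell '.' (not opp) -> no flip
Dir S: first cell '.' (not opp) -> no flip
Dir SE: first cell '.' (not opp) -> no flip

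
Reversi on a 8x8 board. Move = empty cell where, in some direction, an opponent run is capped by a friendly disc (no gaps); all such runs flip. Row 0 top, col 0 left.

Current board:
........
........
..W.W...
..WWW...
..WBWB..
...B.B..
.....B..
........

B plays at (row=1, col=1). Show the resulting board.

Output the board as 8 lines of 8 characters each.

Answer: ........
.B......
..B.W...
..WBW...
..WBBB..
...B.B..
.....B..
........

Derivation:
Place B at (1,1); scan 8 dirs for brackets.
Dir NW: first cell '.' (not opp) -> no flip
Dir N: first cell '.' (not opp) -> no flip
Dir NE: first cell '.' (not opp) -> no flip
Dir W: first cell '.' (not opp) -> no flip
Dir E: first cell '.' (not opp) -> no flip
Dir SW: first cell '.' (not opp) -> no flip
Dir S: first cell '.' (not opp) -> no flip
Dir SE: opp run (2,2) (3,3) (4,4) capped by B -> flip
All flips: (2,2) (3,3) (4,4)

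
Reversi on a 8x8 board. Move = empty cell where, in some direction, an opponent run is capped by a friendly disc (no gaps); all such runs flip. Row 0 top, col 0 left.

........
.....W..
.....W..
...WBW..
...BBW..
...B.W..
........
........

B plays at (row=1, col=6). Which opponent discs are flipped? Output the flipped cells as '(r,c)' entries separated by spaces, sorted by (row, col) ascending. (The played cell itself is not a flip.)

Answer: (2,5)

Derivation:
Dir NW: first cell '.' (not opp) -> no flip
Dir N: first cell '.' (not opp) -> no flip
Dir NE: first cell '.' (not opp) -> no flip
Dir W: opp run (1,5), next='.' -> no flip
Dir E: first cell '.' (not opp) -> no flip
Dir SW: opp run (2,5) capped by B -> flip
Dir S: first cell '.' (not opp) -> no flip
Dir SE: first cell '.' (not opp) -> no flip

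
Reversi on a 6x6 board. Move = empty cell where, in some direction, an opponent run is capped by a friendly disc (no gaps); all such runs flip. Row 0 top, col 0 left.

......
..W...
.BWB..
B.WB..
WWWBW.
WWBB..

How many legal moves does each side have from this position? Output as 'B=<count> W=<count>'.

-- B to move --
(0,1): flips 1 -> legal
(0,2): flips 4 -> legal
(0,3): flips 1 -> legal
(1,1): flips 1 -> legal
(1,3): no bracket -> illegal
(3,1): flips 2 -> legal
(3,4): no bracket -> illegal
(3,5): flips 1 -> legal
(4,5): flips 1 -> legal
(5,4): no bracket -> illegal
(5,5): flips 1 -> legal
B mobility = 8
-- W to move --
(1,0): flips 1 -> legal
(1,1): no bracket -> illegal
(1,3): no bracket -> illegal
(1,4): flips 1 -> legal
(2,0): flips 2 -> legal
(2,4): flips 2 -> legal
(3,1): no bracket -> illegal
(3,4): flips 2 -> legal
(5,4): flips 3 -> legal
W mobility = 6

Answer: B=8 W=6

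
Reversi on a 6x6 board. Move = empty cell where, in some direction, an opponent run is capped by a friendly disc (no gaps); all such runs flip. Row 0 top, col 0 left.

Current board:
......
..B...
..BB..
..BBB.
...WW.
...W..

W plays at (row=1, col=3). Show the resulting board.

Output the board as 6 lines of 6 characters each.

Place W at (1,3); scan 8 dirs for brackets.
Dir NW: first cell '.' (not opp) -> no flip
Dir N: first cell '.' (not opp) -> no flip
Dir NE: first cell '.' (not opp) -> no flip
Dir W: opp run (1,2), next='.' -> no flip
Dir E: first cell '.' (not opp) -> no flip
Dir SW: opp run (2,2), next='.' -> no flip
Dir S: opp run (2,3) (3,3) capped by W -> flip
Dir SE: first cell '.' (not opp) -> no flip
All flips: (2,3) (3,3)

Answer: ......
..BW..
..BW..
..BWB.
...WW.
...W..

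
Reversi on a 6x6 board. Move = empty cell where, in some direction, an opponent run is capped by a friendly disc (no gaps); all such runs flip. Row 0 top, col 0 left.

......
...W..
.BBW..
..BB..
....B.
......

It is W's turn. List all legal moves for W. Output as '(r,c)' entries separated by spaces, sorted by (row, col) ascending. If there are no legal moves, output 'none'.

(1,0): no bracket -> illegal
(1,1): no bracket -> illegal
(1,2): no bracket -> illegal
(2,0): flips 2 -> legal
(2,4): no bracket -> illegal
(3,0): no bracket -> illegal
(3,1): flips 1 -> legal
(3,4): no bracket -> illegal
(3,5): no bracket -> illegal
(4,1): flips 1 -> legal
(4,2): no bracket -> illegal
(4,3): flips 1 -> legal
(4,5): no bracket -> illegal
(5,3): no bracket -> illegal
(5,4): no bracket -> illegal
(5,5): no bracket -> illegal

Answer: (2,0) (3,1) (4,1) (4,3)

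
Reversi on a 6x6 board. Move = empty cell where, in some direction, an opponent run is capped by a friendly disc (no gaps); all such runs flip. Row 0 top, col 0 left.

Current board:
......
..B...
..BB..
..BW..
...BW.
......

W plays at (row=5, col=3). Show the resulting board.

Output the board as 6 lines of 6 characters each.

Answer: ......
..B...
..BB..
..BW..
...WW.
...W..

Derivation:
Place W at (5,3); scan 8 dirs for brackets.
Dir NW: first cell '.' (not opp) -> no flip
Dir N: opp run (4,3) capped by W -> flip
Dir NE: first cell 'W' (not opp) -> no flip
Dir W: first cell '.' (not opp) -> no flip
Dir E: first cell '.' (not opp) -> no flip
Dir SW: edge -> no flip
Dir S: edge -> no flip
Dir SE: edge -> no flip
All flips: (4,3)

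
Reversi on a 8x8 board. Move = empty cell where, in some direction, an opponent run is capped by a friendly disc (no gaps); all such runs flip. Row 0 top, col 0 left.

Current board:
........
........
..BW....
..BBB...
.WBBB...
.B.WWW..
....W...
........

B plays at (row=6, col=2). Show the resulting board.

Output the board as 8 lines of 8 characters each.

Answer: ........
........
..BW....
..BBB...
.WBBB...
.B.BWW..
..B.W...
........

Derivation:
Place B at (6,2); scan 8 dirs for brackets.
Dir NW: first cell 'B' (not opp) -> no flip
Dir N: first cell '.' (not opp) -> no flip
Dir NE: opp run (5,3) capped by B -> flip
Dir W: first cell '.' (not opp) -> no flip
Dir E: first cell '.' (not opp) -> no flip
Dir SW: first cell '.' (not opp) -> no flip
Dir S: first cell '.' (not opp) -> no flip
Dir SE: first cell '.' (not opp) -> no flip
All flips: (5,3)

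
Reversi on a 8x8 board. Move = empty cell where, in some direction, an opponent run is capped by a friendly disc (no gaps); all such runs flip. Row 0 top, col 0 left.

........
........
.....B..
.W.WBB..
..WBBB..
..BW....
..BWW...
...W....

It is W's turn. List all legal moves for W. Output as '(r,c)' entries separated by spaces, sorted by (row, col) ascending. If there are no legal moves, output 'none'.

(1,4): no bracket -> illegal
(1,5): no bracket -> illegal
(1,6): no bracket -> illegal
(2,3): no bracket -> illegal
(2,4): no bracket -> illegal
(2,6): flips 2 -> legal
(3,2): no bracket -> illegal
(3,6): flips 2 -> legal
(4,1): flips 1 -> legal
(4,6): flips 3 -> legal
(5,1): flips 2 -> legal
(5,4): no bracket -> illegal
(5,5): flips 1 -> legal
(5,6): no bracket -> illegal
(6,1): flips 1 -> legal
(7,1): flips 1 -> legal
(7,2): flips 2 -> legal

Answer: (2,6) (3,6) (4,1) (4,6) (5,1) (5,5) (6,1) (7,1) (7,2)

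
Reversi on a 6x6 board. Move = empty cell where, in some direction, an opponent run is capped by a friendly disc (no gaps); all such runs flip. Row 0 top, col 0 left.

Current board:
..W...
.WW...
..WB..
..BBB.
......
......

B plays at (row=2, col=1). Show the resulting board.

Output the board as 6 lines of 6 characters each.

Place B at (2,1); scan 8 dirs for brackets.
Dir NW: first cell '.' (not opp) -> no flip
Dir N: opp run (1,1), next='.' -> no flip
Dir NE: opp run (1,2), next='.' -> no flip
Dir W: first cell '.' (not opp) -> no flip
Dir E: opp run (2,2) capped by B -> flip
Dir SW: first cell '.' (not opp) -> no flip
Dir S: first cell '.' (not opp) -> no flip
Dir SE: first cell 'B' (not opp) -> no flip
All flips: (2,2)

Answer: ..W...
.WW...
.BBB..
..BBB.
......
......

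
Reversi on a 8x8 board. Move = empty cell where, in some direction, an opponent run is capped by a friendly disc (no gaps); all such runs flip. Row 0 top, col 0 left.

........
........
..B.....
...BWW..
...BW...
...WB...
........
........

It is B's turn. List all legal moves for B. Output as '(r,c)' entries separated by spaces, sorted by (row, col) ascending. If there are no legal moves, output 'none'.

(2,3): no bracket -> illegal
(2,4): flips 2 -> legal
(2,5): flips 1 -> legal
(2,6): no bracket -> illegal
(3,6): flips 2 -> legal
(4,2): no bracket -> illegal
(4,5): flips 1 -> legal
(4,6): no bracket -> illegal
(5,2): flips 1 -> legal
(5,5): flips 1 -> legal
(6,2): no bracket -> illegal
(6,3): flips 1 -> legal
(6,4): no bracket -> illegal

Answer: (2,4) (2,5) (3,6) (4,5) (5,2) (5,5) (6,3)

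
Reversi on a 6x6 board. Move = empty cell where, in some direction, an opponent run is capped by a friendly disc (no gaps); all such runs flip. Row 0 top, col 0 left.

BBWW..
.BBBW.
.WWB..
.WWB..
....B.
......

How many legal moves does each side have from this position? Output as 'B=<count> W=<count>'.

-- B to move --
(0,4): flips 2 -> legal
(0,5): flips 1 -> legal
(1,0): no bracket -> illegal
(1,5): flips 1 -> legal
(2,0): flips 2 -> legal
(2,4): no bracket -> illegal
(2,5): no bracket -> illegal
(3,0): flips 3 -> legal
(4,0): flips 2 -> legal
(4,1): flips 3 -> legal
(4,2): flips 2 -> legal
(4,3): no bracket -> illegal
B mobility = 8
-- W to move --
(0,4): flips 1 -> legal
(1,0): flips 3 -> legal
(2,0): flips 1 -> legal
(2,4): flips 2 -> legal
(3,4): flips 1 -> legal
(3,5): no bracket -> illegal
(4,2): no bracket -> illegal
(4,3): flips 3 -> legal
(4,5): no bracket -> illegal
(5,3): no bracket -> illegal
(5,4): no bracket -> illegal
(5,5): flips 2 -> legal
W mobility = 7

Answer: B=8 W=7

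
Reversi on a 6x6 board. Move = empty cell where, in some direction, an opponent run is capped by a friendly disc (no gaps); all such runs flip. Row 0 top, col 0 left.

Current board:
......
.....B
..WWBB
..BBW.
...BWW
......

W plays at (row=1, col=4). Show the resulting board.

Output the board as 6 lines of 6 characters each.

Place W at (1,4); scan 8 dirs for brackets.
Dir NW: first cell '.' (not opp) -> no flip
Dir N: first cell '.' (not opp) -> no flip
Dir NE: first cell '.' (not opp) -> no flip
Dir W: first cell '.' (not opp) -> no flip
Dir E: opp run (1,5), next=edge -> no flip
Dir SW: first cell 'W' (not opp) -> no flip
Dir S: opp run (2,4) capped by W -> flip
Dir SE: opp run (2,5), next=edge -> no flip
All flips: (2,4)

Answer: ......
....WB
..WWWB
..BBW.
...BWW
......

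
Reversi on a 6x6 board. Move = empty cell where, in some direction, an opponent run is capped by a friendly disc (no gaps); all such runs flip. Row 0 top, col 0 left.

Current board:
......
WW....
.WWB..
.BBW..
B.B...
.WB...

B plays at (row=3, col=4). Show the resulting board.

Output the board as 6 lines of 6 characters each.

Place B at (3,4); scan 8 dirs for brackets.
Dir NW: first cell 'B' (not opp) -> no flip
Dir N: first cell '.' (not opp) -> no flip
Dir NE: first cell '.' (not opp) -> no flip
Dir W: opp run (3,3) capped by B -> flip
Dir E: first cell '.' (not opp) -> no flip
Dir SW: first cell '.' (not opp) -> no flip
Dir S: first cell '.' (not opp) -> no flip
Dir SE: first cell '.' (not opp) -> no flip
All flips: (3,3)

Answer: ......
WW....
.WWB..
.BBBB.
B.B...
.WB...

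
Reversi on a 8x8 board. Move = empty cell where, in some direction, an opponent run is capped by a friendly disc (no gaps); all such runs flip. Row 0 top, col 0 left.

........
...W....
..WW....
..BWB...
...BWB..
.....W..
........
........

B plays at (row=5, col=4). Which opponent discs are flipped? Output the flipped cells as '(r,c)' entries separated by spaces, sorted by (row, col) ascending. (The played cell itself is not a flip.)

Dir NW: first cell 'B' (not opp) -> no flip
Dir N: opp run (4,4) capped by B -> flip
Dir NE: first cell 'B' (not opp) -> no flip
Dir W: first cell '.' (not opp) -> no flip
Dir E: opp run (5,5), next='.' -> no flip
Dir SW: first cell '.' (not opp) -> no flip
Dir S: first cell '.' (not opp) -> no flip
Dir SE: first cell '.' (not opp) -> no flip

Answer: (4,4)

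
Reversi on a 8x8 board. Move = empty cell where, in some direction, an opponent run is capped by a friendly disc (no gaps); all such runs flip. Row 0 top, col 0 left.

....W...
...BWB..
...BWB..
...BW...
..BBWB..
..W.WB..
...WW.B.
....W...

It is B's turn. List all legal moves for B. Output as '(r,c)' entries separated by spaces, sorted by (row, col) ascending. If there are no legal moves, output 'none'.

(0,3): flips 1 -> legal
(0,5): flips 1 -> legal
(3,5): flips 2 -> legal
(4,1): no bracket -> illegal
(5,1): no bracket -> illegal
(5,3): flips 1 -> legal
(6,1): flips 1 -> legal
(6,2): flips 1 -> legal
(6,5): flips 1 -> legal
(7,2): flips 2 -> legal
(7,3): flips 1 -> legal
(7,5): no bracket -> illegal

Answer: (0,3) (0,5) (3,5) (5,3) (6,1) (6,2) (6,5) (7,2) (7,3)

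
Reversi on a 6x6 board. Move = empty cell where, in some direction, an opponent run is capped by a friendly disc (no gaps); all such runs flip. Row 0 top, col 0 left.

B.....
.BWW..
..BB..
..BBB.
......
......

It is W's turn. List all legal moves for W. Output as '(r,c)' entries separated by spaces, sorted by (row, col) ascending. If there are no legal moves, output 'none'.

Answer: (1,0) (3,1) (4,2) (4,3) (4,5)

Derivation:
(0,1): no bracket -> illegal
(0,2): no bracket -> illegal
(1,0): flips 1 -> legal
(1,4): no bracket -> illegal
(2,0): no bracket -> illegal
(2,1): no bracket -> illegal
(2,4): no bracket -> illegal
(2,5): no bracket -> illegal
(3,1): flips 1 -> legal
(3,5): no bracket -> illegal
(4,1): no bracket -> illegal
(4,2): flips 2 -> legal
(4,3): flips 2 -> legal
(4,4): no bracket -> illegal
(4,5): flips 2 -> legal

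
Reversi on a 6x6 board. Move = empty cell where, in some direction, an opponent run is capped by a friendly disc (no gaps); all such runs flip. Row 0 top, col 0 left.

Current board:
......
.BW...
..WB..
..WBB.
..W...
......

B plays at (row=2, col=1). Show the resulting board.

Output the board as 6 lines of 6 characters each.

Answer: ......
.BW...
.BBB..
..WBB.
..W...
......

Derivation:
Place B at (2,1); scan 8 dirs for brackets.
Dir NW: first cell '.' (not opp) -> no flip
Dir N: first cell 'B' (not opp) -> no flip
Dir NE: opp run (1,2), next='.' -> no flip
Dir W: first cell '.' (not opp) -> no flip
Dir E: opp run (2,2) capped by B -> flip
Dir SW: first cell '.' (not opp) -> no flip
Dir S: first cell '.' (not opp) -> no flip
Dir SE: opp run (3,2), next='.' -> no flip
All flips: (2,2)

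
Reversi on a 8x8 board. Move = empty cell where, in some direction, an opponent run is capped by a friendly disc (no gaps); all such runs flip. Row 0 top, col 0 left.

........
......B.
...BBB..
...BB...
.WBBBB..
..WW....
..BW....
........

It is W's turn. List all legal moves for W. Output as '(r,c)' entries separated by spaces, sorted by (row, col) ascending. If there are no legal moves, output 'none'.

Answer: (0,7) (1,3) (3,1) (3,2) (3,5) (4,6) (6,1) (7,1) (7,2)

Derivation:
(0,5): no bracket -> illegal
(0,6): no bracket -> illegal
(0,7): flips 4 -> legal
(1,2): no bracket -> illegal
(1,3): flips 3 -> legal
(1,4): no bracket -> illegal
(1,5): no bracket -> illegal
(1,7): no bracket -> illegal
(2,2): no bracket -> illegal
(2,6): no bracket -> illegal
(2,7): no bracket -> illegal
(3,1): flips 1 -> legal
(3,2): flips 1 -> legal
(3,5): flips 1 -> legal
(3,6): no bracket -> illegal
(4,6): flips 4 -> legal
(5,1): no bracket -> illegal
(5,4): no bracket -> illegal
(5,5): no bracket -> illegal
(5,6): no bracket -> illegal
(6,1): flips 1 -> legal
(7,1): flips 1 -> legal
(7,2): flips 1 -> legal
(7,3): no bracket -> illegal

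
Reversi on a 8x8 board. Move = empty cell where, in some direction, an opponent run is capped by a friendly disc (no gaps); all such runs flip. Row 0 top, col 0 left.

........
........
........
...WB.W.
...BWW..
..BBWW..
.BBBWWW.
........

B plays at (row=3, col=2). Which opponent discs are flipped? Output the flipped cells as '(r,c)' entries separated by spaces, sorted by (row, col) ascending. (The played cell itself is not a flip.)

Dir NW: first cell '.' (not opp) -> no flip
Dir N: first cell '.' (not opp) -> no flip
Dir NE: first cell '.' (not opp) -> no flip
Dir W: first cell '.' (not opp) -> no flip
Dir E: opp run (3,3) capped by B -> flip
Dir SW: first cell '.' (not opp) -> no flip
Dir S: first cell '.' (not opp) -> no flip
Dir SE: first cell 'B' (not opp) -> no flip

Answer: (3,3)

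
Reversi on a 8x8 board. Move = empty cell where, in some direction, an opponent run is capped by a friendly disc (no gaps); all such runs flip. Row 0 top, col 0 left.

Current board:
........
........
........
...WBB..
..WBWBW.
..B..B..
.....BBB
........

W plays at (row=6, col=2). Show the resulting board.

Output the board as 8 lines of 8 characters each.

Place W at (6,2); scan 8 dirs for brackets.
Dir NW: first cell '.' (not opp) -> no flip
Dir N: opp run (5,2) capped by W -> flip
Dir NE: first cell '.' (not opp) -> no flip
Dir W: first cell '.' (not opp) -> no flip
Dir E: first cell '.' (not opp) -> no flip
Dir SW: first cell '.' (not opp) -> no flip
Dir S: first cell '.' (not opp) -> no flip
Dir SE: first cell '.' (not opp) -> no flip
All flips: (5,2)

Answer: ........
........
........
...WBB..
..WBWBW.
..W..B..
..W..BBB
........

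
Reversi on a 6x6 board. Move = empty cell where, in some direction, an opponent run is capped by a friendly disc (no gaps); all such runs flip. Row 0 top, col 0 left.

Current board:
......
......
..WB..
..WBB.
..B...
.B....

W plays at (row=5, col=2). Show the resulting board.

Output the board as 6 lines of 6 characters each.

Place W at (5,2); scan 8 dirs for brackets.
Dir NW: first cell '.' (not opp) -> no flip
Dir N: opp run (4,2) capped by W -> flip
Dir NE: first cell '.' (not opp) -> no flip
Dir W: opp run (5,1), next='.' -> no flip
Dir E: first cell '.' (not opp) -> no flip
Dir SW: edge -> no flip
Dir S: edge -> no flip
Dir SE: edge -> no flip
All flips: (4,2)

Answer: ......
......
..WB..
..WBB.
..W...
.BW...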